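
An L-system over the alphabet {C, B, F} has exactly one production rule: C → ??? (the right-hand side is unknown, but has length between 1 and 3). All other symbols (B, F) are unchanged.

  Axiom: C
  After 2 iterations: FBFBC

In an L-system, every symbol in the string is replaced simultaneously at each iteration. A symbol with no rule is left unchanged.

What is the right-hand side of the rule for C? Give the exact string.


Answer: FBC

Derivation:
Trying C → FBC:
  Step 0: C
  Step 1: FBC
  Step 2: FBFBC
Matches the given result.


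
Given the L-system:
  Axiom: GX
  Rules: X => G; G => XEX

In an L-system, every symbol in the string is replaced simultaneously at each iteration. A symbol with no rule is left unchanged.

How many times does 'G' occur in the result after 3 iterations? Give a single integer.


Step 0: GX  (1 'G')
Step 1: XEXG  (1 'G')
Step 2: GEGXEX  (2 'G')
Step 3: XEXEXEXGEG  (2 'G')

Answer: 2


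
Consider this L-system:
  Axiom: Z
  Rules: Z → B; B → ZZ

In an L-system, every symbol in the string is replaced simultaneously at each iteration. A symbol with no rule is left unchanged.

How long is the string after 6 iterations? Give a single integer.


Answer: 8

Derivation:
Step 0: length = 1
Step 1: length = 1
Step 2: length = 2
Step 3: length = 2
Step 4: length = 4
Step 5: length = 4
Step 6: length = 8


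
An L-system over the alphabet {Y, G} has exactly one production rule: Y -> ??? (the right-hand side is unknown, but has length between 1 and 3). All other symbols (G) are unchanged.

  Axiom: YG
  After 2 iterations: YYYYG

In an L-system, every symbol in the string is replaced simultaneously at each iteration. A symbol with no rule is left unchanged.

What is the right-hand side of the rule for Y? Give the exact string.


Answer: YY

Derivation:
Trying Y -> YY:
  Step 0: YG
  Step 1: YYG
  Step 2: YYYYG
Matches the given result.


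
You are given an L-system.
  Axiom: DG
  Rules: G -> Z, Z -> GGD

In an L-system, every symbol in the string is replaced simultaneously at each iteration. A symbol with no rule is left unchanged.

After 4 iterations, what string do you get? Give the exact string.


Step 0: DG
Step 1: DZ
Step 2: DGGD
Step 3: DZZD
Step 4: DGGDGGDD

Answer: DGGDGGDD


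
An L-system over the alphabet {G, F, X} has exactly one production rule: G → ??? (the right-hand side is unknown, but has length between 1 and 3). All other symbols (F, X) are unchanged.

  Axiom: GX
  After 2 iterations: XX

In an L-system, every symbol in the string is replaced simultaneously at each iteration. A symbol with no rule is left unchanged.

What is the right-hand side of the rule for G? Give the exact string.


Answer: X

Derivation:
Trying G → X:
  Step 0: GX
  Step 1: XX
  Step 2: XX
Matches the given result.


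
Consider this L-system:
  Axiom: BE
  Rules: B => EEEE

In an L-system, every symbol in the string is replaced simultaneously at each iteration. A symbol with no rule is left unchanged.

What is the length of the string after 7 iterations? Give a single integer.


Answer: 5

Derivation:
Step 0: length = 2
Step 1: length = 5
Step 2: length = 5
Step 3: length = 5
Step 4: length = 5
Step 5: length = 5
Step 6: length = 5
Step 7: length = 5


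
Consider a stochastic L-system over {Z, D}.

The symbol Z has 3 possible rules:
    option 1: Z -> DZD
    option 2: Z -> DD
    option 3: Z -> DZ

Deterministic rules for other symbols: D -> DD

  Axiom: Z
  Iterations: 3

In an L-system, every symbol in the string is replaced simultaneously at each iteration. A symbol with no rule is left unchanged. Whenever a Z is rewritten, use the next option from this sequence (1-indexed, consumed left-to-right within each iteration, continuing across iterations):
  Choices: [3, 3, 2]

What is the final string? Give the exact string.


Answer: DDDDDDDD

Derivation:
Step 0: Z
Step 1: DZ  (used choices [3])
Step 2: DDDZ  (used choices [3])
Step 3: DDDDDDDD  (used choices [2])


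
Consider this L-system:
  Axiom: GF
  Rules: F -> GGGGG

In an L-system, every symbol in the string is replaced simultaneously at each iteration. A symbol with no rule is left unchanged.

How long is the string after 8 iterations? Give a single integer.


Answer: 6

Derivation:
Step 0: length = 2
Step 1: length = 6
Step 2: length = 6
Step 3: length = 6
Step 4: length = 6
Step 5: length = 6
Step 6: length = 6
Step 7: length = 6
Step 8: length = 6


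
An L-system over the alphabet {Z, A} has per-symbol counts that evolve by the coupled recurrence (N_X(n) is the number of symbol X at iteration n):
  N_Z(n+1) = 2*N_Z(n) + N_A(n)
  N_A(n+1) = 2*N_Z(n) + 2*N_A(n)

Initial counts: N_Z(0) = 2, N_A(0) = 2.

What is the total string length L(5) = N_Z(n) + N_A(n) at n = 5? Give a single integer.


Answer: 1912

Derivation:
Step 0: N_Z=2, N_A=2, L=4
Step 1: N_Z=6, N_A=8, L=14
Step 2: N_Z=20, N_A=28, L=48
Step 3: N_Z=68, N_A=96, L=164
Step 4: N_Z=232, N_A=328, L=560
Step 5: N_Z=792, N_A=1120, L=1912


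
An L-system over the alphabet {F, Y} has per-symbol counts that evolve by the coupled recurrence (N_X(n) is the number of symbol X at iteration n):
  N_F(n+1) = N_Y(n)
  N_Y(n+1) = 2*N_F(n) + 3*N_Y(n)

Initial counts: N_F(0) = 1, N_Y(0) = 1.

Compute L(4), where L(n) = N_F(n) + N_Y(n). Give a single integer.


Answer: 278

Derivation:
Step 0: N_F=1, N_Y=1, L=2
Step 1: N_F=1, N_Y=5, L=6
Step 2: N_F=5, N_Y=17, L=22
Step 3: N_F=17, N_Y=61, L=78
Step 4: N_F=61, N_Y=217, L=278


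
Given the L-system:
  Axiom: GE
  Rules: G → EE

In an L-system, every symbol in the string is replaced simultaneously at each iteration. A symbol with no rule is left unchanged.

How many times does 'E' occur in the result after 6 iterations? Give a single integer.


Step 0: GE  (1 'E')
Step 1: EEE  (3 'E')
Step 2: EEE  (3 'E')
Step 3: EEE  (3 'E')
Step 4: EEE  (3 'E')
Step 5: EEE  (3 'E')
Step 6: EEE  (3 'E')

Answer: 3


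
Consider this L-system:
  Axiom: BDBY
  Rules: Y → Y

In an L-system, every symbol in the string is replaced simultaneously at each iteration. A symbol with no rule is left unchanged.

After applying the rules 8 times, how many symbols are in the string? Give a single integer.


Step 0: length = 4
Step 1: length = 4
Step 2: length = 4
Step 3: length = 4
Step 4: length = 4
Step 5: length = 4
Step 6: length = 4
Step 7: length = 4
Step 8: length = 4

Answer: 4


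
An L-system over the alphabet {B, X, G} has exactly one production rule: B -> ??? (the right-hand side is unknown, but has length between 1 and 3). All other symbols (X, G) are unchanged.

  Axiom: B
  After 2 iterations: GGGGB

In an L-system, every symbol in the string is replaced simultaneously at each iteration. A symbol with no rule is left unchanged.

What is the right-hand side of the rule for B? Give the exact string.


Trying B -> GGB:
  Step 0: B
  Step 1: GGB
  Step 2: GGGGB
Matches the given result.

Answer: GGB


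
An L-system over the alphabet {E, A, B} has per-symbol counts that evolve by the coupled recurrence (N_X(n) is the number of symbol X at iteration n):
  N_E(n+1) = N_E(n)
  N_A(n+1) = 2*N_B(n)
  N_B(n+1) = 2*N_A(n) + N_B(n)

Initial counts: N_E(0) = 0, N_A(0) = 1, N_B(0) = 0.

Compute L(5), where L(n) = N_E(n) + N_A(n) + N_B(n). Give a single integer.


Answer: 94

Derivation:
Step 0: N_E=0, N_A=1, N_B=0, L=1
Step 1: N_E=0, N_A=0, N_B=2, L=2
Step 2: N_E=0, N_A=4, N_B=2, L=6
Step 3: N_E=0, N_A=4, N_B=10, L=14
Step 4: N_E=0, N_A=20, N_B=18, L=38
Step 5: N_E=0, N_A=36, N_B=58, L=94


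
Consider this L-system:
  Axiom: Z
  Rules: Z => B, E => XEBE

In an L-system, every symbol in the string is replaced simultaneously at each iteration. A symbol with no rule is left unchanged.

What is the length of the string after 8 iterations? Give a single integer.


Answer: 1

Derivation:
Step 0: length = 1
Step 1: length = 1
Step 2: length = 1
Step 3: length = 1
Step 4: length = 1
Step 5: length = 1
Step 6: length = 1
Step 7: length = 1
Step 8: length = 1


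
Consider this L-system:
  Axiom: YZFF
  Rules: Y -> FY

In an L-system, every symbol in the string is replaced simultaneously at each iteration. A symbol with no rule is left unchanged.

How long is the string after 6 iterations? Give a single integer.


Step 0: length = 4
Step 1: length = 5
Step 2: length = 6
Step 3: length = 7
Step 4: length = 8
Step 5: length = 9
Step 6: length = 10

Answer: 10


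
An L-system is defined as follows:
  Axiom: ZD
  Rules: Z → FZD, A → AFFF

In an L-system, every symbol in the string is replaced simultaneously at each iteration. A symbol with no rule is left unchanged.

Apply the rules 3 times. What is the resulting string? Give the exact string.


Step 0: ZD
Step 1: FZDD
Step 2: FFZDDD
Step 3: FFFZDDDD

Answer: FFFZDDDD


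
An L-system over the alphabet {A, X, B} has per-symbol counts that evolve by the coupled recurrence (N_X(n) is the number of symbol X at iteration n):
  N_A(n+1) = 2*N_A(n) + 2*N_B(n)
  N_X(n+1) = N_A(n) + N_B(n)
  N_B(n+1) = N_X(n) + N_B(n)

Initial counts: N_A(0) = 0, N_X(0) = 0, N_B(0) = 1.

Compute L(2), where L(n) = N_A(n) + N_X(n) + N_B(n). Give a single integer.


Answer: 11

Derivation:
Step 0: N_A=0, N_X=0, N_B=1, L=1
Step 1: N_A=2, N_X=1, N_B=1, L=4
Step 2: N_A=6, N_X=3, N_B=2, L=11


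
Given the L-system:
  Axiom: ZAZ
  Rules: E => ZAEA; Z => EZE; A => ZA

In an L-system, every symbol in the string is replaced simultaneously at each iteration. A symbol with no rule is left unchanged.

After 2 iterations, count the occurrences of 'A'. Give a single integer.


Answer: 9

Derivation:
Step 0: ZAZ  (1 'A')
Step 1: EZEZAEZE  (1 'A')
Step 2: ZAEAEZEZAEAEZEZAZAEAEZEZAEA  (9 'A')


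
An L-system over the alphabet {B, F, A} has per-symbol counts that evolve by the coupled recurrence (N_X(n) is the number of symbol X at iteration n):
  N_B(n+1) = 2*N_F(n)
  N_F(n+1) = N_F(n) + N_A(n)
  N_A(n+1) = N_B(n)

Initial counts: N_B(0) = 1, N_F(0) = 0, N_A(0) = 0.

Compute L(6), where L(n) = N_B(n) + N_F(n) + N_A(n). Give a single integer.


Step 0: N_B=1, N_F=0, N_A=0, L=1
Step 1: N_B=0, N_F=0, N_A=1, L=1
Step 2: N_B=0, N_F=1, N_A=0, L=1
Step 3: N_B=2, N_F=1, N_A=0, L=3
Step 4: N_B=2, N_F=1, N_A=2, L=5
Step 5: N_B=2, N_F=3, N_A=2, L=7
Step 6: N_B=6, N_F=5, N_A=2, L=13

Answer: 13


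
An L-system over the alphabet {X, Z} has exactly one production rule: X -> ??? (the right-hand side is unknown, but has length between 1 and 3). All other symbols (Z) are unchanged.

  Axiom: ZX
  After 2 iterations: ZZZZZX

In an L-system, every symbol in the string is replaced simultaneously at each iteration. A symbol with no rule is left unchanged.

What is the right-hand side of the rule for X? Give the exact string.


Trying X -> ZZX:
  Step 0: ZX
  Step 1: ZZZX
  Step 2: ZZZZZX
Matches the given result.

Answer: ZZX


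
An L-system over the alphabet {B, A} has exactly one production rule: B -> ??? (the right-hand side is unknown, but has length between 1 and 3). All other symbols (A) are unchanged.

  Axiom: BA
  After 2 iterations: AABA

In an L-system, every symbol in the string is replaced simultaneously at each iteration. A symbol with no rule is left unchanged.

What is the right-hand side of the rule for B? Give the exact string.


Answer: AB

Derivation:
Trying B -> AB:
  Step 0: BA
  Step 1: ABA
  Step 2: AABA
Matches the given result.


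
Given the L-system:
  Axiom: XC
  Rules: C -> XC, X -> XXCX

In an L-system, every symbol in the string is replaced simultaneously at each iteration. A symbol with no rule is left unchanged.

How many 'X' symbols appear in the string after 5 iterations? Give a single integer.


Answer: 560

Derivation:
Step 0: XC  (1 'X')
Step 1: XXCXXC  (4 'X')
Step 2: XXCXXXCXXCXXCXXXCXXC  (14 'X')
Step 3: XXCXXXCXXCXXCXXXCXXXCXXCXXCXXXCXXCXXCXXXCXXCXXCXXXCXXXCXXCXXCXXXCXXC  (48 'X')
Step 4: XXCXXXCXXCXXCXXXCXXXCXXCXXCXXXCXXCXXCXXXCXXCXXCXXXCXXXCXXCXXCXXXCXXXCXXCXXCXXXCXXCXXCXXXCXXCXXCXXXCXXXCXXCXXCXXXCXXCXXCXXXCXXCXXCXXXCXXXCXXCXXCXXXCXXCXXCXXXCXXCXXCXXXCXXXCXXCXXCXXXCXXXCXXCXXCXXXCXXCXXCXXXCXXCXXCXXXCXXXCXXCXXCXXXCXXC  (164 'X')
Step 5: XXCXXXCXXCXXCXXXCXXXCXXCXXCXXXCXXCXXCXXXCXXCXXCXXXCXXXCXXCXXCXXXCXXXCXXCXXCXXXCXXCXXCXXXCXXCXXCXXXCXXXCXXCXXCXXXCXXCXXCXXXCXXCXXCXXXCXXXCXXCXXCXXXCXXCXXCXXXCXXCXXCXXXCXXXCXXCXXCXXXCXXXCXXCXXCXXXCXXCXXCXXXCXXCXXCXXXCXXXCXXCXXCXXXCXXXCXXCXXCXXXCXXCXXCXXXCXXCXXCXXXCXXXCXXCXXCXXXCXXCXXCXXXCXXCXXCXXXCXXXCXXCXXCXXXCXXCXXCXXXCXXCXXCXXXCXXXCXXCXXCXXXCXXXCXXCXXCXXXCXXCXXCXXXCXXCXXCXXXCXXXCXXCXXCXXXCXXCXXCXXXCXXCXXCXXXCXXXCXXCXXCXXXCXXCXXCXXXCXXCXXCXXXCXXXCXXCXXCXXXCXXXCXXCXXCXXXCXXCXXCXXXCXXCXXCXXXCXXXCXXCXXCXXXCXXCXXCXXXCXXCXXCXXXCXXXCXXCXXCXXXCXXCXXCXXXCXXCXXCXXXCXXXCXXCXXCXXXCXXXCXXCXXCXXXCXXCXXCXXXCXXCXXCXXXCXXXCXXCXXCXXXCXXXCXXCXXCXXXCXXCXXCXXXCXXCXXCXXXCXXXCXXCXXCXXXCXXCXXCXXXCXXCXXCXXXCXXXCXXCXXCXXXCXXCXXCXXXCXXCXXCXXXCXXXCXXCXXCXXXCXXXCXXCXXCXXXCXXCXXCXXXCXXCXXCXXXCXXXCXXCXXCXXXCXXC  (560 'X')


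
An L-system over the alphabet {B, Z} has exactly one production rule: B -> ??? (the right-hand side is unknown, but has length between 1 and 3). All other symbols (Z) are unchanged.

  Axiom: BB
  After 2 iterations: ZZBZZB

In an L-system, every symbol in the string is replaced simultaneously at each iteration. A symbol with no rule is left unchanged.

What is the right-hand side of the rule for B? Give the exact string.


Answer: ZB

Derivation:
Trying B -> ZB:
  Step 0: BB
  Step 1: ZBZB
  Step 2: ZZBZZB
Matches the given result.


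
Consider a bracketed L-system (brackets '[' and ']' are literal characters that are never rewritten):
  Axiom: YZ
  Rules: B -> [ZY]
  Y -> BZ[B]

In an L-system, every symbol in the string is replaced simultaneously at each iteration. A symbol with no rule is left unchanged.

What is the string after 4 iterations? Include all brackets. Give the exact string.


Answer: [Z[ZY]Z[[ZY]]]Z[[Z[ZY]Z[[ZY]]]]Z

Derivation:
Step 0: YZ
Step 1: BZ[B]Z
Step 2: [ZY]Z[[ZY]]Z
Step 3: [ZBZ[B]]Z[[ZBZ[B]]]Z
Step 4: [Z[ZY]Z[[ZY]]]Z[[Z[ZY]Z[[ZY]]]]Z


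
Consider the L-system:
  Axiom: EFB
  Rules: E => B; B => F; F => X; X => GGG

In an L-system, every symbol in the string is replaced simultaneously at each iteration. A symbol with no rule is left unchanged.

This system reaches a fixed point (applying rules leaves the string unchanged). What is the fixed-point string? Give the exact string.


Answer: GGGGGGGGG

Derivation:
Step 0: EFB
Step 1: BXF
Step 2: FGGGX
Step 3: XGGGGGG
Step 4: GGGGGGGGG
Step 5: GGGGGGGGG  (unchanged — fixed point at step 4)


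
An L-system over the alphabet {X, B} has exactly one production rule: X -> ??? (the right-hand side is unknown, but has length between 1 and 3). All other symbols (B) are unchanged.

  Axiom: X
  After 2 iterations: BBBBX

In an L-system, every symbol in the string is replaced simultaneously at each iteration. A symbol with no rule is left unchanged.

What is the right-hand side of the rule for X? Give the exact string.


Trying X -> BBX:
  Step 0: X
  Step 1: BBX
  Step 2: BBBBX
Matches the given result.

Answer: BBX


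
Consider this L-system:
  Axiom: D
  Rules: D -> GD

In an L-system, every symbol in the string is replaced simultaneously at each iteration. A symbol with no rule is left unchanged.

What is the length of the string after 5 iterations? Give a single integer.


Step 0: length = 1
Step 1: length = 2
Step 2: length = 3
Step 3: length = 4
Step 4: length = 5
Step 5: length = 6

Answer: 6


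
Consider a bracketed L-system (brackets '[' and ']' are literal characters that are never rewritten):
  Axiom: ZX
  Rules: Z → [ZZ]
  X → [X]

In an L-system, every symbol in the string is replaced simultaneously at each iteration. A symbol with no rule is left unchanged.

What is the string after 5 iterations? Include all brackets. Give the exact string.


Answer: [[[[[ZZ][ZZ]][[ZZ][ZZ]]][[[ZZ][ZZ]][[ZZ][ZZ]]]][[[[ZZ][ZZ]][[ZZ][ZZ]]][[[ZZ][ZZ]][[ZZ][ZZ]]]]][[[[[X]]]]]

Derivation:
Step 0: ZX
Step 1: [ZZ][X]
Step 2: [[ZZ][ZZ]][[X]]
Step 3: [[[ZZ][ZZ]][[ZZ][ZZ]]][[[X]]]
Step 4: [[[[ZZ][ZZ]][[ZZ][ZZ]]][[[ZZ][ZZ]][[ZZ][ZZ]]]][[[[X]]]]
Step 5: [[[[[ZZ][ZZ]][[ZZ][ZZ]]][[[ZZ][ZZ]][[ZZ][ZZ]]]][[[[ZZ][ZZ]][[ZZ][ZZ]]][[[ZZ][ZZ]][[ZZ][ZZ]]]]][[[[[X]]]]]


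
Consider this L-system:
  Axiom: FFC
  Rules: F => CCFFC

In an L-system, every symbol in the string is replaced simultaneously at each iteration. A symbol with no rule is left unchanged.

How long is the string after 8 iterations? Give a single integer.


Answer: 2043

Derivation:
Step 0: length = 3
Step 1: length = 11
Step 2: length = 27
Step 3: length = 59
Step 4: length = 123
Step 5: length = 251
Step 6: length = 507
Step 7: length = 1019
Step 8: length = 2043


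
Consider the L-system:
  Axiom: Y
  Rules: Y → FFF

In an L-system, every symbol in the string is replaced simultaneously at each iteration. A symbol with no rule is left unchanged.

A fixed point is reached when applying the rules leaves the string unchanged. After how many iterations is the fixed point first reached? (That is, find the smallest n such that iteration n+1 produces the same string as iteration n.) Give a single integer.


Answer: 1

Derivation:
Step 0: Y
Step 1: FFF
Step 2: FFF  (unchanged — fixed point at step 1)


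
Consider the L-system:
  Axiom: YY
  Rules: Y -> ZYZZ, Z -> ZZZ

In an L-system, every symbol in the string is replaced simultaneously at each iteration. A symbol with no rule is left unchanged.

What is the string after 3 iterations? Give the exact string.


Answer: ZZZZZZZZZZZZZYZZZZZZZZZZZZZZZZZZZZZZZZZZZZZZZZZZZZZZZYZZZZZZZZZZZZZZZZZZZZZZZZZZ

Derivation:
Step 0: YY
Step 1: ZYZZZYZZ
Step 2: ZZZZYZZZZZZZZZZZZYZZZZZZZZ
Step 3: ZZZZZZZZZZZZZYZZZZZZZZZZZZZZZZZZZZZZZZZZZZZZZZZZZZZZZYZZZZZZZZZZZZZZZZZZZZZZZZZZ


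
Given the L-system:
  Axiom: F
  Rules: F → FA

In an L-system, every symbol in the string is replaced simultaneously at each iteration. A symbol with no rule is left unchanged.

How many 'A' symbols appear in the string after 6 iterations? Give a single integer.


Answer: 6

Derivation:
Step 0: F  (0 'A')
Step 1: FA  (1 'A')
Step 2: FAA  (2 'A')
Step 3: FAAA  (3 'A')
Step 4: FAAAA  (4 'A')
Step 5: FAAAAA  (5 'A')
Step 6: FAAAAAA  (6 'A')


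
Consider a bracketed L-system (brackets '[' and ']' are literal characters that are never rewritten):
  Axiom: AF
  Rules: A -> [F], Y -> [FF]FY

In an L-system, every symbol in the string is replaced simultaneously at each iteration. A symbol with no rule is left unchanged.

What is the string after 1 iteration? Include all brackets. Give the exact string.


Step 0: AF
Step 1: [F]F

Answer: [F]F


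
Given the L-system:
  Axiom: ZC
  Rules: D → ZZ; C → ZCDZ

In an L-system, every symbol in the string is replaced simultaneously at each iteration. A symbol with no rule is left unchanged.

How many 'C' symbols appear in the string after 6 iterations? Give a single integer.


Step 0: ZC  (1 'C')
Step 1: ZZCDZ  (1 'C')
Step 2: ZZZCDZZZZ  (1 'C')
Step 3: ZZZZCDZZZZZZZ  (1 'C')
Step 4: ZZZZZCDZZZZZZZZZZ  (1 'C')
Step 5: ZZZZZZCDZZZZZZZZZZZZZ  (1 'C')
Step 6: ZZZZZZZCDZZZZZZZZZZZZZZZZ  (1 'C')

Answer: 1


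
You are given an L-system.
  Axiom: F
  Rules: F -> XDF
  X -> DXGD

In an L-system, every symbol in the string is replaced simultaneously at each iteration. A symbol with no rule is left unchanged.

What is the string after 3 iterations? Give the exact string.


Step 0: F
Step 1: XDF
Step 2: DXGDDXDF
Step 3: DDXGDGDDDXGDDXDF

Answer: DDXGDGDDDXGDDXDF


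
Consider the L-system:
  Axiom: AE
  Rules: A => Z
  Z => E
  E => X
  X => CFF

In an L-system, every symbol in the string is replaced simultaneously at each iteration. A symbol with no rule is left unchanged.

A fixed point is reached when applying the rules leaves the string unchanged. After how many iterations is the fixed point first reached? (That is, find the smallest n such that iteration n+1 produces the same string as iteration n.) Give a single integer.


Answer: 4

Derivation:
Step 0: AE
Step 1: ZX
Step 2: ECFF
Step 3: XCFF
Step 4: CFFCFF
Step 5: CFFCFF  (unchanged — fixed point at step 4)


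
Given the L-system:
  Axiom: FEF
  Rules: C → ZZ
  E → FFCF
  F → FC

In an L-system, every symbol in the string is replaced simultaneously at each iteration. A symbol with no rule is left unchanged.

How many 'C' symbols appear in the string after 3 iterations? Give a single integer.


Step 0: FEF  (0 'C')
Step 1: FCFFCFFC  (3 'C')
Step 2: FCZZFCFCZZFCFCZZ  (5 'C')
Step 3: FCZZZZFCZZFCZZZZFCZZFCZZZZ  (5 'C')

Answer: 5


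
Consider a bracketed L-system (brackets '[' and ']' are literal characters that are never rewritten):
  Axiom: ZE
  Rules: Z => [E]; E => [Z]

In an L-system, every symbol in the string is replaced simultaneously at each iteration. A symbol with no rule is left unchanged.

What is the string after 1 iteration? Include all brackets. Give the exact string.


Step 0: ZE
Step 1: [E][Z]

Answer: [E][Z]


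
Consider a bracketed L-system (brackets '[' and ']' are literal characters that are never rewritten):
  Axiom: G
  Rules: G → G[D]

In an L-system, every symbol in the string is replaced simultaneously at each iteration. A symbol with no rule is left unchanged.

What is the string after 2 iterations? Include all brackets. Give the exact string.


Step 0: G
Step 1: G[D]
Step 2: G[D][D]

Answer: G[D][D]


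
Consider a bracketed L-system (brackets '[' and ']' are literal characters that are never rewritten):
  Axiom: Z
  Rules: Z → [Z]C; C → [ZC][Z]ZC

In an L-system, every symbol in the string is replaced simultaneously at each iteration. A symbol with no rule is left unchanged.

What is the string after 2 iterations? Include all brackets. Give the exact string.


Answer: [[Z]C][ZC][Z]ZC

Derivation:
Step 0: Z
Step 1: [Z]C
Step 2: [[Z]C][ZC][Z]ZC


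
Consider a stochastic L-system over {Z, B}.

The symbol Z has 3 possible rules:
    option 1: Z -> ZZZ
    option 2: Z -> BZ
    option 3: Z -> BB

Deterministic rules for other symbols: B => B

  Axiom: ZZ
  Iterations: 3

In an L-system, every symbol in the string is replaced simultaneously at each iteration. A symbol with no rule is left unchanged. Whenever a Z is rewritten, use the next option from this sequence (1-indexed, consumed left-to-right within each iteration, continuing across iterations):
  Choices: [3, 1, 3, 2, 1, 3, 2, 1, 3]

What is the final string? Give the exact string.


Answer: BBBBBBBBZZZZBB

Derivation:
Step 0: ZZ
Step 1: BBZZZ  (used choices [3, 1])
Step 2: BBBBBZZZZ  (used choices [3, 2, 1])
Step 3: BBBBBBBBZZZZBB  (used choices [3, 2, 1, 3])


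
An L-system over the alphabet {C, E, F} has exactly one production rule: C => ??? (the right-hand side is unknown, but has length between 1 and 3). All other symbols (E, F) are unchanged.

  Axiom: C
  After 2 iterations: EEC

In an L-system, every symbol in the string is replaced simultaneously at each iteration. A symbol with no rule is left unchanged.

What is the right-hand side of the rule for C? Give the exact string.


Trying C => EC:
  Step 0: C
  Step 1: EC
  Step 2: EEC
Matches the given result.

Answer: EC


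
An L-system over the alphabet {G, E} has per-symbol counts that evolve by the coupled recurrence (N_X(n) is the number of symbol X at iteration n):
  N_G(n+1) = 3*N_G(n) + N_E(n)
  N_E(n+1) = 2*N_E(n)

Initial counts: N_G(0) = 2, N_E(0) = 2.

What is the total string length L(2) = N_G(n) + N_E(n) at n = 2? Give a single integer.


Answer: 36

Derivation:
Step 0: N_G=2, N_E=2, L=4
Step 1: N_G=8, N_E=4, L=12
Step 2: N_G=28, N_E=8, L=36


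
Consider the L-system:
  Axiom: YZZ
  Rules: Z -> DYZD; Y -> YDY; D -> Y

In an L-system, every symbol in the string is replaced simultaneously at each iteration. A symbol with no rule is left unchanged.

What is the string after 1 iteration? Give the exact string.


Step 0: YZZ
Step 1: YDYDYZDDYZD

Answer: YDYDYZDDYZD


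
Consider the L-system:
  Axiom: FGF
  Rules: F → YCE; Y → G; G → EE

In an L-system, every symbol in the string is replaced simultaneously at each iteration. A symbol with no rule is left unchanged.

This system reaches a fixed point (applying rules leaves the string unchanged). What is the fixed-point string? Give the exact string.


Answer: EECEEEEECE

Derivation:
Step 0: FGF
Step 1: YCEEEYCE
Step 2: GCEEEGCE
Step 3: EECEEEEECE
Step 4: EECEEEEECE  (unchanged — fixed point at step 3)


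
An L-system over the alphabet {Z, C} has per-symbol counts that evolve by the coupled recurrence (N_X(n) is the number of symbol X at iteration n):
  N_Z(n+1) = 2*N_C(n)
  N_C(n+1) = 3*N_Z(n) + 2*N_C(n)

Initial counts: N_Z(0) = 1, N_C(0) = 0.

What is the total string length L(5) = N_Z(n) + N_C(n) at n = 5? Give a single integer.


Step 0: N_Z=1, N_C=0, L=1
Step 1: N_Z=0, N_C=3, L=3
Step 2: N_Z=6, N_C=6, L=12
Step 3: N_Z=12, N_C=30, L=42
Step 4: N_Z=60, N_C=96, L=156
Step 5: N_Z=192, N_C=372, L=564

Answer: 564


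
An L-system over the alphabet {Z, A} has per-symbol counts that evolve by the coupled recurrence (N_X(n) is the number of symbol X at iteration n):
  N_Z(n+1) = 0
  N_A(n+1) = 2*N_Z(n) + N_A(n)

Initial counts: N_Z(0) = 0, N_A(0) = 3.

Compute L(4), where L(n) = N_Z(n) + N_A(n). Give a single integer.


Step 0: N_Z=0, N_A=3, L=3
Step 1: N_Z=0, N_A=3, L=3
Step 2: N_Z=0, N_A=3, L=3
Step 3: N_Z=0, N_A=3, L=3
Step 4: N_Z=0, N_A=3, L=3

Answer: 3


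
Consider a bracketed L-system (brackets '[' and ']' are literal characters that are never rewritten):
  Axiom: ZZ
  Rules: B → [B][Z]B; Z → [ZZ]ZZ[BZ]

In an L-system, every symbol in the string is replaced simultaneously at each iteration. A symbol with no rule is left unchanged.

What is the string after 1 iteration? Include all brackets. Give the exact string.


Step 0: ZZ
Step 1: [ZZ]ZZ[BZ][ZZ]ZZ[BZ]

Answer: [ZZ]ZZ[BZ][ZZ]ZZ[BZ]


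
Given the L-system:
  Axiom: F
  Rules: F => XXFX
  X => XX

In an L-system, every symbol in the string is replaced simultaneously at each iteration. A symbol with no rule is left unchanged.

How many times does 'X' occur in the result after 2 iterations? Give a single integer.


Answer: 9

Derivation:
Step 0: F  (0 'X')
Step 1: XXFX  (3 'X')
Step 2: XXXXXXFXXX  (9 'X')


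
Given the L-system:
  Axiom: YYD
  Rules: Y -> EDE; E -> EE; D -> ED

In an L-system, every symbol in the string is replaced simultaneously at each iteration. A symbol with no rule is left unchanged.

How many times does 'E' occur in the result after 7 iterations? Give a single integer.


Answer: 509

Derivation:
Step 0: YYD  (0 'E')
Step 1: EDEEDEED  (5 'E')
Step 2: EEEDEEEEEDEEEEED  (13 'E')
Step 3: EEEEEEEDEEEEEEEEEEEDEEEEEEEEEEED  (29 'E')
Step 4: EEEEEEEEEEEEEEEDEEEEEEEEEEEEEEEEEEEEEEEDEEEEEEEEEEEEEEEEEEEEEEED  (61 'E')
Step 5: EEEEEEEEEEEEEEEEEEEEEEEEEEEEEEEDEEEEEEEEEEEEEEEEEEEEEEEEEEEEEEEEEEEEEEEEEEEEEEEDEEEEEEEEEEEEEEEEEEEEEEEEEEEEEEEEEEEEEEEEEEEEEEED  (125 'E')
Step 6: EEEEEEEEEEEEEEEEEEEEEEEEEEEEEEEEEEEEEEEEEEEEEEEEEEEEEEEEEEEEEEEDEEEEEEEEEEEEEEEEEEEEEEEEEEEEEEEEEEEEEEEEEEEEEEEEEEEEEEEEEEEEEEEEEEEEEEEEEEEEEEEEEEEEEEEEEEEEEEEDEEEEEEEEEEEEEEEEEEEEEEEEEEEEEEEEEEEEEEEEEEEEEEEEEEEEEEEEEEEEEEEEEEEEEEEEEEEEEEEEEEEEEEEEEEEEEEED  (253 'E')
Step 7: EEEEEEEEEEEEEEEEEEEEEEEEEEEEEEEEEEEEEEEEEEEEEEEEEEEEEEEEEEEEEEEEEEEEEEEEEEEEEEEEEEEEEEEEEEEEEEEEEEEEEEEEEEEEEEEEEEEEEEEEEEEEEEEDEEEEEEEEEEEEEEEEEEEEEEEEEEEEEEEEEEEEEEEEEEEEEEEEEEEEEEEEEEEEEEEEEEEEEEEEEEEEEEEEEEEEEEEEEEEEEEEEEEEEEEEEEEEEEEEEEEEEEEEEEEEEEEEEEEEEEEEEEEEEEEEEEEEEEEEEEEEEEEEEEEEEEEEEEEEEEEEEEEEEEEEEEEEEEEEDEEEEEEEEEEEEEEEEEEEEEEEEEEEEEEEEEEEEEEEEEEEEEEEEEEEEEEEEEEEEEEEEEEEEEEEEEEEEEEEEEEEEEEEEEEEEEEEEEEEEEEEEEEEEEEEEEEEEEEEEEEEEEEEEEEEEEEEEEEEEEEEEEEEEEEEEEEEEEEEEEEEEEEEEEEEEEEEEEEEEEEEEEEEEEEED  (509 'E')


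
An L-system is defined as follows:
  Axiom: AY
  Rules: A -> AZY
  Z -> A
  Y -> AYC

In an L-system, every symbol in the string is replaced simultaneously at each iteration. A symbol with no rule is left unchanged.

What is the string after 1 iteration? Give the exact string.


Step 0: AY
Step 1: AZYAYC

Answer: AZYAYC


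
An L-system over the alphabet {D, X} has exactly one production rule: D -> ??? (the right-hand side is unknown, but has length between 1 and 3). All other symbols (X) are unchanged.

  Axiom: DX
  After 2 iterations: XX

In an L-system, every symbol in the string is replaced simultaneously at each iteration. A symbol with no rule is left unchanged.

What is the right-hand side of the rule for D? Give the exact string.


Trying D -> X:
  Step 0: DX
  Step 1: XX
  Step 2: XX
Matches the given result.

Answer: X


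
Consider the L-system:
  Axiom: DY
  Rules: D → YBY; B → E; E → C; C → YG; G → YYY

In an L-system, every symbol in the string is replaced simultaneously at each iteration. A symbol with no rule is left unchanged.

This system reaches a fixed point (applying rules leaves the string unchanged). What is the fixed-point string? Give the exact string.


Step 0: DY
Step 1: YBYY
Step 2: YEYY
Step 3: YCYY
Step 4: YYGYY
Step 5: YYYYYYY
Step 6: YYYYYYY  (unchanged — fixed point at step 5)

Answer: YYYYYYY


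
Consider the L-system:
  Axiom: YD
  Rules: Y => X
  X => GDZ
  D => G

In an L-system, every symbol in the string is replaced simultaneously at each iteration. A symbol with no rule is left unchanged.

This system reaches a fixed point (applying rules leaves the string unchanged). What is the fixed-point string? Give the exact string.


Step 0: YD
Step 1: XG
Step 2: GDZG
Step 3: GGZG
Step 4: GGZG  (unchanged — fixed point at step 3)

Answer: GGZG


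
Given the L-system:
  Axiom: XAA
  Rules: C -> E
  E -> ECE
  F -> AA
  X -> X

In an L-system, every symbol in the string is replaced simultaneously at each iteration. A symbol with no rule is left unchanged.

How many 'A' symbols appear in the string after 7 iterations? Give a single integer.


Step 0: XAA  (2 'A')
Step 1: XAA  (2 'A')
Step 2: XAA  (2 'A')
Step 3: XAA  (2 'A')
Step 4: XAA  (2 'A')
Step 5: XAA  (2 'A')
Step 6: XAA  (2 'A')
Step 7: XAA  (2 'A')

Answer: 2


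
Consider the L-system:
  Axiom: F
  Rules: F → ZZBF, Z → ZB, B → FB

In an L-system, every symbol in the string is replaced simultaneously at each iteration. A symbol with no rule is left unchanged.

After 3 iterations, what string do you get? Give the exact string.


Step 0: F
Step 1: ZZBF
Step 2: ZBZBFBZZBF
Step 3: ZBFBZBFBZZBFFBZBZBFBZZBF

Answer: ZBFBZBFBZZBFFBZBZBFBZZBF


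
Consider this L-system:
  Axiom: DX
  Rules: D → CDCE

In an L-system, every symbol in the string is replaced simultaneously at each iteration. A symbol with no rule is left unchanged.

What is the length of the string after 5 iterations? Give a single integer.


Answer: 17

Derivation:
Step 0: length = 2
Step 1: length = 5
Step 2: length = 8
Step 3: length = 11
Step 4: length = 14
Step 5: length = 17


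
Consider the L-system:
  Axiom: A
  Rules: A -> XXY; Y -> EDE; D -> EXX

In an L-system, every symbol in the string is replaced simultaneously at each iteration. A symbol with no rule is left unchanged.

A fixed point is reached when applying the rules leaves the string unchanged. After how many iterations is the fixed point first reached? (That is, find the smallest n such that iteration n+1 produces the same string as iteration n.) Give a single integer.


Answer: 3

Derivation:
Step 0: A
Step 1: XXY
Step 2: XXEDE
Step 3: XXEEXXE
Step 4: XXEEXXE  (unchanged — fixed point at step 3)


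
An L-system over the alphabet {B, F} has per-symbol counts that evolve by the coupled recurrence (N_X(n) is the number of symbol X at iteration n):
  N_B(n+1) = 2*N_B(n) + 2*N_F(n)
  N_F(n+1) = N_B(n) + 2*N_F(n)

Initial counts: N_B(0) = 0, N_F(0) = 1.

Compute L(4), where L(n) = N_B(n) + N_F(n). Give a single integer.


Answer: 164

Derivation:
Step 0: N_B=0, N_F=1, L=1
Step 1: N_B=2, N_F=2, L=4
Step 2: N_B=8, N_F=6, L=14
Step 3: N_B=28, N_F=20, L=48
Step 4: N_B=96, N_F=68, L=164


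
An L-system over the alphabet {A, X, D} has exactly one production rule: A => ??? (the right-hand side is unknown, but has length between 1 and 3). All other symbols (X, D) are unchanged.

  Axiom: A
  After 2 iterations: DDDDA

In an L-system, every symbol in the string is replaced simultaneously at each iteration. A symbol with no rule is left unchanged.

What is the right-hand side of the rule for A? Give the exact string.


Answer: DDA

Derivation:
Trying A => DDA:
  Step 0: A
  Step 1: DDA
  Step 2: DDDDA
Matches the given result.


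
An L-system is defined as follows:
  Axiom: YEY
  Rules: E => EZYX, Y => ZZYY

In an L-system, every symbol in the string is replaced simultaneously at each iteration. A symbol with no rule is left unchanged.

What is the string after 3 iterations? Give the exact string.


Step 0: YEY
Step 1: ZZYYEZYXZZYY
Step 2: ZZZZYYZZYYEZYXZZZYYXZZZZYYZZYY
Step 3: ZZZZZZYYZZYYZZZZYYZZYYEZYXZZZYYXZZZZZYYZZYYXZZZZZZYYZZYYZZZZYYZZYY

Answer: ZZZZZZYYZZYYZZZZYYZZYYEZYXZZZYYXZZZZZYYZZYYXZZZZZZYYZZYYZZZZYYZZYY


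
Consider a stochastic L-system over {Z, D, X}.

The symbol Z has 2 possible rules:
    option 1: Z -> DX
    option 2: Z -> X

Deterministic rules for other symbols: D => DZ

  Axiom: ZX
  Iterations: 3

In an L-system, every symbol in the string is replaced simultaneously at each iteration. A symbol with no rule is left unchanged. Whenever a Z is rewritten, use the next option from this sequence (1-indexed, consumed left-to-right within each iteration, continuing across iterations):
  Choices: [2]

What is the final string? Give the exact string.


Answer: XX

Derivation:
Step 0: ZX
Step 1: XX  (used choices [2])
Step 2: XX  (used choices [])
Step 3: XX  (used choices [])


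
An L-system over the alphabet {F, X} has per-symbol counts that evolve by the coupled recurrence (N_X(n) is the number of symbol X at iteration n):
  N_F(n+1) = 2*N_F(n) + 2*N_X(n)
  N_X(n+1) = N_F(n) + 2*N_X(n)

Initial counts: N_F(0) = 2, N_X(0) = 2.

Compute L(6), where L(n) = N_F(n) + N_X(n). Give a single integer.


Step 0: N_F=2, N_X=2, L=4
Step 1: N_F=8, N_X=6, L=14
Step 2: N_F=28, N_X=20, L=48
Step 3: N_F=96, N_X=68, L=164
Step 4: N_F=328, N_X=232, L=560
Step 5: N_F=1120, N_X=792, L=1912
Step 6: N_F=3824, N_X=2704, L=6528

Answer: 6528


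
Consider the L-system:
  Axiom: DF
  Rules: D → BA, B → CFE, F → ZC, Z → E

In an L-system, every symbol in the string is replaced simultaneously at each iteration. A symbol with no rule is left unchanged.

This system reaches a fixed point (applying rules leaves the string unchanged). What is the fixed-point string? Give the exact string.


Answer: CECEAEC

Derivation:
Step 0: DF
Step 1: BAZC
Step 2: CFEAEC
Step 3: CZCEAEC
Step 4: CECEAEC
Step 5: CECEAEC  (unchanged — fixed point at step 4)


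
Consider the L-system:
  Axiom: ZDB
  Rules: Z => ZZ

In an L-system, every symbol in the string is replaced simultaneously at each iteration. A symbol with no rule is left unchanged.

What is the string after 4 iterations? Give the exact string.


Step 0: ZDB
Step 1: ZZDB
Step 2: ZZZZDB
Step 3: ZZZZZZZZDB
Step 4: ZZZZZZZZZZZZZZZZDB

Answer: ZZZZZZZZZZZZZZZZDB


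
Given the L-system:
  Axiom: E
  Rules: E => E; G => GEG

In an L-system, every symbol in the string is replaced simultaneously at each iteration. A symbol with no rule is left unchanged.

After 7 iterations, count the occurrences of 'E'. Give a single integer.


Answer: 1

Derivation:
Step 0: E  (1 'E')
Step 1: E  (1 'E')
Step 2: E  (1 'E')
Step 3: E  (1 'E')
Step 4: E  (1 'E')
Step 5: E  (1 'E')
Step 6: E  (1 'E')
Step 7: E  (1 'E')


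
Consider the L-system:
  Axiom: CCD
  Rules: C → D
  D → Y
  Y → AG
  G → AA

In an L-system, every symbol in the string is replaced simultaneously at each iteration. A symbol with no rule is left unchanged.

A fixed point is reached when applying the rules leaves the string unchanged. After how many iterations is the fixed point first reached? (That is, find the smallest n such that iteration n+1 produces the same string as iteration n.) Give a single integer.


Answer: 4

Derivation:
Step 0: CCD
Step 1: DDY
Step 2: YYAG
Step 3: AGAGAAA
Step 4: AAAAAAAAA
Step 5: AAAAAAAAA  (unchanged — fixed point at step 4)


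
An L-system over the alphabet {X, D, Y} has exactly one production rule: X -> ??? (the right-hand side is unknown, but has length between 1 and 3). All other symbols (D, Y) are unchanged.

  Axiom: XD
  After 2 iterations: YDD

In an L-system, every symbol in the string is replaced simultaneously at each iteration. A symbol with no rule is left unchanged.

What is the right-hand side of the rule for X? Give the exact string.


Answer: YD

Derivation:
Trying X -> YD:
  Step 0: XD
  Step 1: YDD
  Step 2: YDD
Matches the given result.


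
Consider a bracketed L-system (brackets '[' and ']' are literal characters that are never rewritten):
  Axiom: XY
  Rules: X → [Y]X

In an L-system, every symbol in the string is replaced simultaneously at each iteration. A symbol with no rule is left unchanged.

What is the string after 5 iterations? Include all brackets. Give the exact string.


Answer: [Y][Y][Y][Y][Y]XY

Derivation:
Step 0: XY
Step 1: [Y]XY
Step 2: [Y][Y]XY
Step 3: [Y][Y][Y]XY
Step 4: [Y][Y][Y][Y]XY
Step 5: [Y][Y][Y][Y][Y]XY


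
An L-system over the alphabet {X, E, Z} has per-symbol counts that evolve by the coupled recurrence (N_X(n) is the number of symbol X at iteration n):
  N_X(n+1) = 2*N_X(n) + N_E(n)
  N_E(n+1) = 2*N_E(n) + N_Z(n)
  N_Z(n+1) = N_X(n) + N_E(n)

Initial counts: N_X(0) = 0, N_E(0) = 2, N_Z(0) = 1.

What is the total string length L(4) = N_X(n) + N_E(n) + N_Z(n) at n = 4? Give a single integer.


Answer: 235

Derivation:
Step 0: N_X=0, N_E=2, N_Z=1, L=3
Step 1: N_X=2, N_E=5, N_Z=2, L=9
Step 2: N_X=9, N_E=12, N_Z=7, L=28
Step 3: N_X=30, N_E=31, N_Z=21, L=82
Step 4: N_X=91, N_E=83, N_Z=61, L=235


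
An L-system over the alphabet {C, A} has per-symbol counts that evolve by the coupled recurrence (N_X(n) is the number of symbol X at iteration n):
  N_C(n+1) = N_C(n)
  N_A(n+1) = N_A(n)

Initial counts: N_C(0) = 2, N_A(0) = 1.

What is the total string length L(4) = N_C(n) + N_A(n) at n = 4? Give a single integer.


Step 0: N_C=2, N_A=1, L=3
Step 1: N_C=2, N_A=1, L=3
Step 2: N_C=2, N_A=1, L=3
Step 3: N_C=2, N_A=1, L=3
Step 4: N_C=2, N_A=1, L=3

Answer: 3


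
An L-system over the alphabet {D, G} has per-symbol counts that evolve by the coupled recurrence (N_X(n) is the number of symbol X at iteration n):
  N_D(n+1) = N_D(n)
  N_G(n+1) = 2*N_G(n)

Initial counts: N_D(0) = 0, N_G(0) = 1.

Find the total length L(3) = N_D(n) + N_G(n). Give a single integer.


Step 0: N_D=0, N_G=1, L=1
Step 1: N_D=0, N_G=2, L=2
Step 2: N_D=0, N_G=4, L=4
Step 3: N_D=0, N_G=8, L=8

Answer: 8


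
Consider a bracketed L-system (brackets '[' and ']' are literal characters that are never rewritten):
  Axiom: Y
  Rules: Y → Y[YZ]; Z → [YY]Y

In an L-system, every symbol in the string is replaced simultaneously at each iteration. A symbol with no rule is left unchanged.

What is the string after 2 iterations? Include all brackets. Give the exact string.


Answer: Y[YZ][Y[YZ][YY]Y]

Derivation:
Step 0: Y
Step 1: Y[YZ]
Step 2: Y[YZ][Y[YZ][YY]Y]


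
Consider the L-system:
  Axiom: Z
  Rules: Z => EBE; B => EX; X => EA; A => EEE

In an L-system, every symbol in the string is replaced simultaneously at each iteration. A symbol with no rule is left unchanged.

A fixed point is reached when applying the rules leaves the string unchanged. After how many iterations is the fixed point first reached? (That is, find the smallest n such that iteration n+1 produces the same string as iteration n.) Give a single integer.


Step 0: Z
Step 1: EBE
Step 2: EEXE
Step 3: EEEAE
Step 4: EEEEEEE
Step 5: EEEEEEE  (unchanged — fixed point at step 4)

Answer: 4


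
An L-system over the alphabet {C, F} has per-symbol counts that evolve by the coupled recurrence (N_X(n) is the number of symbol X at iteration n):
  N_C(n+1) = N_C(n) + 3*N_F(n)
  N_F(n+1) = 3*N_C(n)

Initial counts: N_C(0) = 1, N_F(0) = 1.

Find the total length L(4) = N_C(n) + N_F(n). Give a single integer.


Answer: 313

Derivation:
Step 0: N_C=1, N_F=1, L=2
Step 1: N_C=4, N_F=3, L=7
Step 2: N_C=13, N_F=12, L=25
Step 3: N_C=49, N_F=39, L=88
Step 4: N_C=166, N_F=147, L=313
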